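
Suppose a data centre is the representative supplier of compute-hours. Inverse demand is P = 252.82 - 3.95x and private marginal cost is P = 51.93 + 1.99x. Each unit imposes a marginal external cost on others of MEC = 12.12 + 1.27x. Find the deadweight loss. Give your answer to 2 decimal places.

Market equilibrium (private): 51.93 + 1.99x = 252.82 - 3.95x → x_m = 33.8199.
Social marginal cost = private MC + MEC = 64.05 + 3.26x.
Set SMC = demand: 64.05 + 3.26x = 252.82 - 3.95x → x* = 26.1817.
Height of the DWL triangle at x_m is SMC(x_m) − demand(x_m) = MEC(x_m) = 55.0712.
DWL = ½ × 7.6382 × 55.0712 = 210.3224.

DWL = 210.32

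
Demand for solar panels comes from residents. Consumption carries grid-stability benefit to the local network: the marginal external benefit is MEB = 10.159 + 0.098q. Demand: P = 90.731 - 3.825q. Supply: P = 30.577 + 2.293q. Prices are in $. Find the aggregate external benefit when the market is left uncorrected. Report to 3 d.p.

$104.623

Market equilibrium (private): 30.577 + 2.293q = 90.731 - 3.825q → q_m = 9.8323.
Total external benefit = ∫₀^{q_m} (10.159 + 0.098q) dq = 10.159×9.8323 + ½×0.098×9.8323² = 104.6234.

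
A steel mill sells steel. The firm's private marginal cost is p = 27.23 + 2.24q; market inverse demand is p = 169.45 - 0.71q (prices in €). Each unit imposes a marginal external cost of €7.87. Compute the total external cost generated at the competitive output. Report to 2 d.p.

Market equilibrium (private): 27.23 + 2.24q = 169.45 - 0.71q → q_m = 48.2102.
Total external cost = MEC × q_m = 7.87 × 48.2102 = 379.4143.

€379.41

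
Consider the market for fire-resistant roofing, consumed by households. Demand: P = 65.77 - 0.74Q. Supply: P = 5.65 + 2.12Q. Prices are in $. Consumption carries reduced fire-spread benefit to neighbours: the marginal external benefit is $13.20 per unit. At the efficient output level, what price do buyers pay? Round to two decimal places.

P = $46.80

Social marginal benefit = demand + MEB = 78.97 - 0.74Q.
Set SMB = MC: 78.97 - 0.74Q = 5.65 + 2.12Q → Q* = 25.6364.
Consumer price on the demand curve at Q*: 65.77 − 0.74×25.6364 = 46.7991.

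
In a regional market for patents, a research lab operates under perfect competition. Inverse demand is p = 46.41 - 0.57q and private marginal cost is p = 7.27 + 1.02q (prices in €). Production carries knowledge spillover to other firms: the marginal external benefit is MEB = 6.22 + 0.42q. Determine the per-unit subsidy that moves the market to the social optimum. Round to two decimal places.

subsidy = €22.50 per unit

Social marginal cost = private MC − MEB = 1.05 + 0.60q.
Set SMC = demand: 1.05 + 0.60q = 46.41 - 0.57q → q* = 38.7692.
The Pigouvian subsidy equals MEB at q*: 6.22 + 0.42×38.7692 = 22.5031.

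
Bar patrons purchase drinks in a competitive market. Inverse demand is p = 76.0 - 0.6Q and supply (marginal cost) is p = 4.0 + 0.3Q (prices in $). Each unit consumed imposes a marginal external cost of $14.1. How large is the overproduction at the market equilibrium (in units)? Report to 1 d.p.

15.7 units

Market equilibrium (private): 4.0 + 0.3Q = 76.0 - 0.6Q → Q_m = 80.0000.
Social marginal benefit = demand − MEC = 61.9 - 0.6Q.
Set SMB = MC: 61.9 - 0.6Q = 4.0 + 0.3Q → Q* = 64.3333.
Gap = |80.0000 − 64.3333| = 15.6667.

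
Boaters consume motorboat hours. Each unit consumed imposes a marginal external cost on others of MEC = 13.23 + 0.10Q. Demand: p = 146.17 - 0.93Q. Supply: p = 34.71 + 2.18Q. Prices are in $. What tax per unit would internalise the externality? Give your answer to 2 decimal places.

Social marginal benefit = demand − MEC = 132.94 - 1.03Q.
Set SMB = MC: 132.94 - 1.03Q = 34.71 + 2.18Q → Q* = 30.6012.
The Pigouvian tax equals MEC at Q*: 13.23 + 0.10×30.6012 = 16.2901.

tax = $16.29 per unit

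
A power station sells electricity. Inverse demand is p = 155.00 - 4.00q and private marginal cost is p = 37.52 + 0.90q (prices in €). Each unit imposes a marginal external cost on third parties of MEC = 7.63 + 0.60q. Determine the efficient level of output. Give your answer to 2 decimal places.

q* = 19.97

Social marginal cost = private MC + MEC = 45.15 + 1.50q.
Set SMC = demand: 45.15 + 1.50q = 155.00 - 4.00q → q* = 19.9727.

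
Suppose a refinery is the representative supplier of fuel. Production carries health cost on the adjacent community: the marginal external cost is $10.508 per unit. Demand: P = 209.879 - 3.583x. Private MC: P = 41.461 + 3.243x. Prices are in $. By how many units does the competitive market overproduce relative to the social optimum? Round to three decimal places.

1.539 units

Market equilibrium (private): 41.461 + 3.243x = 209.879 - 3.583x → x_m = 24.6730.
Social marginal cost = private MC + MEC = 51.969 + 3.243x.
Set SMC = demand: 51.969 + 3.243x = 209.879 - 3.583x → x* = 23.1336.
Gap = |24.6730 − 23.1336| = 1.5394.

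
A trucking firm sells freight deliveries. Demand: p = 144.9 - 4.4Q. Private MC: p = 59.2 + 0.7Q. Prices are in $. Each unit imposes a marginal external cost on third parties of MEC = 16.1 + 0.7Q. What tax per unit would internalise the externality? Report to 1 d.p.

Social marginal cost = private MC + MEC = 75.3 + 1.4Q.
Set SMC = demand: 75.3 + 1.4Q = 144.9 - 4.4Q → Q* = 12.0000.
The Pigouvian tax equals MEC at Q*: 16.1 + 0.7×12.0000 = 24.5000.

tax = $24.5 per unit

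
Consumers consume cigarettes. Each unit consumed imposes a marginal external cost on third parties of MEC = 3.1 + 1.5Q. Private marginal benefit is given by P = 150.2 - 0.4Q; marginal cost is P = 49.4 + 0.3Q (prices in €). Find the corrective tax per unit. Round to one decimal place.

tax = €69.7 per unit

Social marginal benefit = demand − MEC = 147.1 - 1.9Q.
Set SMB = MC: 147.1 - 1.9Q = 49.4 + 0.3Q → Q* = 44.4091.
The Pigouvian tax equals MEC at Q*: 3.1 + 1.5×44.4091 = 69.7137.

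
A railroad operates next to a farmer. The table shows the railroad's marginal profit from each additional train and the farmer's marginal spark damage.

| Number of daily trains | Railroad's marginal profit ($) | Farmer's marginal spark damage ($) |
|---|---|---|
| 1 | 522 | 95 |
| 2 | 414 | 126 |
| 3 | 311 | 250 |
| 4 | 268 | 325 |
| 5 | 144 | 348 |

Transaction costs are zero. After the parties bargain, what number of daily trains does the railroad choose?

Bargaining reaches the level where marginal profit last exceeds marginal spark damage.
That holds through level 3 (311 ≥ 250) but not at 4 (268 < 325).

3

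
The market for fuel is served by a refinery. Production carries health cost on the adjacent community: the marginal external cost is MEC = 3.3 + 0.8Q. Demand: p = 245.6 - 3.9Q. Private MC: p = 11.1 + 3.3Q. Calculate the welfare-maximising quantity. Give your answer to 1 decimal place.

Q* = 28.9

Social marginal cost = private MC + MEC = 14.4 + 4.1Q.
Set SMC = demand: 14.4 + 4.1Q = 245.6 - 3.9Q → Q* = 28.9000.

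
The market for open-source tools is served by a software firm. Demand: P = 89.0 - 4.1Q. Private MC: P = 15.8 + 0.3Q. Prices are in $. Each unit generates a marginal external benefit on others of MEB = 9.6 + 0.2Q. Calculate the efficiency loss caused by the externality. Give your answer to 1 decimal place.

DWL = $19.9

Market equilibrium (private): 15.8 + 0.3Q = 89.0 - 4.1Q → Q_m = 16.6364.
Social marginal cost = private MC − MEB = 6.2 + 0.1Q.
Set SMC = demand: 6.2 + 0.1Q = 89.0 - 4.1Q → Q* = 19.7143.
The welfare-loss triangle has base |Q_m − Q*| and height MEB(Q_m) (the vertical gap between SMC and demand is zero at Q* and MEB at Q_m).
DWL = ½ × 3.0779 × 12.9273 = 19.8945.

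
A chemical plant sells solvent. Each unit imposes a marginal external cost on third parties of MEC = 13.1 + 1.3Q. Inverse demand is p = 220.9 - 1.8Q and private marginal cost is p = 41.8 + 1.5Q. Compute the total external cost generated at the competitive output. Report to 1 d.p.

2625.6

Market equilibrium (private): 41.8 + 1.5Q = 220.9 - 1.8Q → Q_m = 54.2727.
Total external cost = ∫₀^{Q_m} (13.1 + 1.3Q) dQ = 13.1×54.2727 + ½×1.3×54.2727² = 2625.5642.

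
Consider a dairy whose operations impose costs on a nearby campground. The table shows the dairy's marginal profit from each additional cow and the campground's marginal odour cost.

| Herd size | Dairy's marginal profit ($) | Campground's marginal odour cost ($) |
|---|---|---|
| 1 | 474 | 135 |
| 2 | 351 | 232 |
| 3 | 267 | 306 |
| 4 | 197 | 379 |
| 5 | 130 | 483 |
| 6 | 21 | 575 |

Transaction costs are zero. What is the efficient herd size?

2

Bargaining reaches the level where marginal profit last exceeds marginal odour cost.
That holds through level 2 (351 ≥ 232) but not at 3 (267 < 306).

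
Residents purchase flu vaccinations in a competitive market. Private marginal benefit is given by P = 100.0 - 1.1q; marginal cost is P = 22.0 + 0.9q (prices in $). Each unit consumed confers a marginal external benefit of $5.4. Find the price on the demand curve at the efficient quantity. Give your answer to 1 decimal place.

P = $54.1

Social marginal benefit = demand + MEB = 105.4 - 1.1q.
Set SMB = MC: 105.4 - 1.1q = 22.0 + 0.9q → q* = 41.7000.
Consumer price on the demand curve at q*: 100.0 − 1.1×41.7000 = 54.1300.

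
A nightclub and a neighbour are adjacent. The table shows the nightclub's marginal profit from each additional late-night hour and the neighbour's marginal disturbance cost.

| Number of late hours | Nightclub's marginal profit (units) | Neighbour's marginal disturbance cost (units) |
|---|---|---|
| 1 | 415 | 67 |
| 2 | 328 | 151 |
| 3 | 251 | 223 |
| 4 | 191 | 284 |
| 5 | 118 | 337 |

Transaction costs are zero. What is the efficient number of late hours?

3

Bargaining reaches the level where marginal profit last exceeds marginal disturbance cost.
That holds through level 3 (251 ≥ 223) but not at 4 (191 < 284).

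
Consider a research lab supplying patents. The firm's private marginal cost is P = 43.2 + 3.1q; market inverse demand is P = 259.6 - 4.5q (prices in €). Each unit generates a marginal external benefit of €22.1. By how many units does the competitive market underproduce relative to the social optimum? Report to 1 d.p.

Market equilibrium (private): 43.2 + 3.1q = 259.6 - 4.5q → q_m = 28.4737.
Social marginal cost = private MC − MEB = 21.1 + 3.1q.
Set SMC = demand: 21.1 + 3.1q = 259.6 - 4.5q → q* = 31.3816.
Gap = |28.4737 − 31.3816| = 2.9079.

2.9 units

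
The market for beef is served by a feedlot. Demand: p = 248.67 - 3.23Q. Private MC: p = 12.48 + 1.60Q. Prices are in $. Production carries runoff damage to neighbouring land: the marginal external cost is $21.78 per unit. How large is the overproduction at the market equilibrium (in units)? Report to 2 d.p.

4.51 units

Market equilibrium (private): 12.48 + 1.60Q = 248.67 - 3.23Q → Q_m = 48.9006.
Social marginal cost = private MC + MEC = 34.26 + 1.60Q.
Set SMC = demand: 34.26 + 1.60Q = 248.67 - 3.23Q → Q* = 44.3913.
Gap = |48.9006 − 44.3913| = 4.5093.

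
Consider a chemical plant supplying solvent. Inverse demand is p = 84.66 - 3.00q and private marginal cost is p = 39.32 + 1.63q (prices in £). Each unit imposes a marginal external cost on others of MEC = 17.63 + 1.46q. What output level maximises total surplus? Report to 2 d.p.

Social marginal cost = private MC + MEC = 56.95 + 3.09q.
Set SMC = demand: 56.95 + 3.09q = 84.66 - 3.00q → q* = 4.5501.

q* = 4.55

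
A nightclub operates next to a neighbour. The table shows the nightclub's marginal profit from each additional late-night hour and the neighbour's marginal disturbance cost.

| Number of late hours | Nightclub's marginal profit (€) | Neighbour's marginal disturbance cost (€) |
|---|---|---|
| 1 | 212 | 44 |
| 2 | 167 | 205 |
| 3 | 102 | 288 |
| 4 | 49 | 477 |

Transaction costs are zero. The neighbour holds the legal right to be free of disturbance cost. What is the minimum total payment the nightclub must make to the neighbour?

€44

Efficient level: marginal profit ≥ marginal disturbance cost through level 1, so k* = 1.
With the neighbour holding the right, the nightclub must at least compensate total damage at k*: 44 = 44.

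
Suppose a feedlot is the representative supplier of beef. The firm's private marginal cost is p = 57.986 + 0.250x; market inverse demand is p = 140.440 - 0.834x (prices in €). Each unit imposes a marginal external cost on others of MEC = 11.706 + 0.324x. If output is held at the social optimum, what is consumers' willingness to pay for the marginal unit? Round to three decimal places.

P = €98.534

Social marginal cost = private MC + MEC = 69.692 + 0.574x.
Set SMC = demand: 69.692 + 0.574x = 140.440 - 0.834x → x* = 50.2472.
Consumer price on the demand curve at x*: 140.440 − 0.834×50.2472 = 98.5338.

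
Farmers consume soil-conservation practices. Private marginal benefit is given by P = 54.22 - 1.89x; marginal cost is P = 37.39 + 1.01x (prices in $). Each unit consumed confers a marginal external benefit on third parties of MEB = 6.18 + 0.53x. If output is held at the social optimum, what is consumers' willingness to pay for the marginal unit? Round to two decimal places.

P = $35.87

Social marginal benefit = demand + MEB = 60.40 - 1.36x.
Set SMB = MC: 60.40 - 1.36x = 37.39 + 1.01x → x* = 9.7089.
Consumer price on the demand curve at x*: 54.22 − 1.89×9.7089 = 35.8702.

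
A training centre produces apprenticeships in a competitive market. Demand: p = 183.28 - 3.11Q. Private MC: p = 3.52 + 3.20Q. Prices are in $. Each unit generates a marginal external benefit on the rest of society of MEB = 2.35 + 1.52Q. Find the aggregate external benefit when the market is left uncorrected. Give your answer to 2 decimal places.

Market equilibrium (private): 3.52 + 3.20Q = 183.28 - 3.11Q → Q_m = 28.4881.
Total external benefit = ∫₀^{Q_m} (2.35 + 1.52Q) dQ = 2.35×28.4881 + ½×1.52×28.4881² = 683.7416.

$683.74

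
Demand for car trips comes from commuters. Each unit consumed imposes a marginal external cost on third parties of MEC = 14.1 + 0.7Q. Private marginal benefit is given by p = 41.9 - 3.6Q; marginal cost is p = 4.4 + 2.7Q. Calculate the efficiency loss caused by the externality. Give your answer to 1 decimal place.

Market equilibrium (private): 4.4 + 2.7Q = 41.9 - 3.6Q → Q_m = 5.9524.
Social marginal benefit = demand − MEC = 27.8 - 4.3Q.
Set SMB = MC: 27.8 - 4.3Q = 4.4 + 2.7Q → Q* = 3.3429.
Between Q* and Q_m the wedge MC − SMB runs linearly from 0 to MEC(Q_m), so the loss is a triangle.
DWL = ½ × 2.6095 × 18.2667 = 23.8335.

DWL = 23.8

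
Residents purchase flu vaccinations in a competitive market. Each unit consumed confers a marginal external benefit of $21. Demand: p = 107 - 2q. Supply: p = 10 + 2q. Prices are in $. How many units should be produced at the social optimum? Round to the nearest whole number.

Social marginal benefit = demand + MEB = 128 - 2q.
Set SMB = MC: 128 - 2q = 10 + 2q → q* = 29.5000.

q* = 30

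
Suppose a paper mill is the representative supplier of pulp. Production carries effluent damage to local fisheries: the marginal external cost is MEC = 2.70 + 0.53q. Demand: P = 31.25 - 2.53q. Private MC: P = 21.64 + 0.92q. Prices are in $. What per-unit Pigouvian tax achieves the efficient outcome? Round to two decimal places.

tax = $3.62 per unit

Social marginal cost = private MC + MEC = 24.34 + 1.45q.
Set SMC = demand: 24.34 + 1.45q = 31.25 - 2.53q → q* = 1.7362.
The Pigouvian tax equals MEC at q*: 2.70 + 0.53×1.7362 = 3.6202.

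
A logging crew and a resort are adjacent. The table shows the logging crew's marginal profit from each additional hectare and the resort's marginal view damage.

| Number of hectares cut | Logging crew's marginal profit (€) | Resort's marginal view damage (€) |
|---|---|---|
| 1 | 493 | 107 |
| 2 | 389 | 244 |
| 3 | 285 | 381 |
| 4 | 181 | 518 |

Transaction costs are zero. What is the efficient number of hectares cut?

Bargaining reaches the level where marginal profit last exceeds marginal view damage.
That holds through level 2 (389 ≥ 244) but not at 3 (285 < 381).

2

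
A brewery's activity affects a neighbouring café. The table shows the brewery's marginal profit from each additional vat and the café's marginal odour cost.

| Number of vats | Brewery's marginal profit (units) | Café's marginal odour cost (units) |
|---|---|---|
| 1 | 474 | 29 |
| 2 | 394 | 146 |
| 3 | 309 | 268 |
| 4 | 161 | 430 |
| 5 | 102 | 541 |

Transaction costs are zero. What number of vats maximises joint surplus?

Bargaining reaches the level where marginal profit last exceeds marginal odour cost.
That holds through level 3 (309 ≥ 268) but not at 4 (161 < 430).

3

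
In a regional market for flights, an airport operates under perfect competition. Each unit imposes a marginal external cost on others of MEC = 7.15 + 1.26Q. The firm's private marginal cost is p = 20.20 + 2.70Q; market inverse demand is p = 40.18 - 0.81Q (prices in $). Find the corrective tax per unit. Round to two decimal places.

Social marginal cost = private MC + MEC = 27.35 + 3.96Q.
Set SMC = demand: 27.35 + 3.96Q = 40.18 - 0.81Q → Q* = 2.6897.
The Pigouvian tax equals MEC at Q*: 7.15 + 1.26×2.6897 = 10.5390.

tax = $10.54 per unit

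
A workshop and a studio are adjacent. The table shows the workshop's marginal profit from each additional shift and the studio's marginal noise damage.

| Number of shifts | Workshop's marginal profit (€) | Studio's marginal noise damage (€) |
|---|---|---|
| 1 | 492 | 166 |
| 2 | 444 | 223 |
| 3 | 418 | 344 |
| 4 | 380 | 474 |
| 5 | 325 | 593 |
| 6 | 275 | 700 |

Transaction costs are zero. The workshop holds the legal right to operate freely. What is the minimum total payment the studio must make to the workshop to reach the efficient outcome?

Left alone the workshop would choose level 6 (marginal profit stays positive).
Efficient level: k* = 3 (marginal profit ≥ marginal noise damage through 3).
The studio must at least cover the workshop's forgone profit from cutting 6→3: 380 + 325 + 275 = 980.

€980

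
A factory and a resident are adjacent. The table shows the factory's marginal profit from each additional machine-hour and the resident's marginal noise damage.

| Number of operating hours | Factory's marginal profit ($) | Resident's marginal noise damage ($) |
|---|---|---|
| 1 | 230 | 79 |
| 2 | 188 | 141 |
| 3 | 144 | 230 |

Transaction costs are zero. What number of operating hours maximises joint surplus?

Bargaining reaches the level where marginal profit last exceeds marginal noise damage.
That holds through level 2 (188 ≥ 141) but not at 3 (144 < 230).

2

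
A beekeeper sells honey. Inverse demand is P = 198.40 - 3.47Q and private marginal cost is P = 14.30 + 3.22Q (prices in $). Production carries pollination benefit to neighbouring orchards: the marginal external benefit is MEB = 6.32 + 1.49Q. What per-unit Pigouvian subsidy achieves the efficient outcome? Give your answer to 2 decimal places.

Social marginal cost = private MC − MEB = 7.98 + 1.73Q.
Set SMC = demand: 7.98 + 1.73Q = 198.40 - 3.47Q → Q* = 36.6192.
The Pigouvian subsidy equals MEB at Q*: 6.32 + 1.49×36.6192 = 60.8826.

subsidy = $60.88 per unit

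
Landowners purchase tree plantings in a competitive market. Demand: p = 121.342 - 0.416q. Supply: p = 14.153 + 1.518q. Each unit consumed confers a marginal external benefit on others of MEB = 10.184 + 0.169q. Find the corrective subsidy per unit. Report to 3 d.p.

Social marginal benefit = demand + MEB = 131.526 - 0.247q.
Set SMB = MC: 131.526 - 0.247q = 14.153 + 1.518q → q* = 66.5003.
The Pigouvian subsidy equals MEB at q*: 10.184 + 0.169×66.5003 = 21.4226.

subsidy = 21.423 per unit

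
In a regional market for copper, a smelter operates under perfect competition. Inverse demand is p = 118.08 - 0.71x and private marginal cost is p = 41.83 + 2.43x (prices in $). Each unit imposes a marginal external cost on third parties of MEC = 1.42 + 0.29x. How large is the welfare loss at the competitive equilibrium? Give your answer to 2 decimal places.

Market equilibrium (private): 41.83 + 2.43x = 118.08 - 0.71x → x_m = 24.2834.
Social marginal cost = private MC + MEC = 43.25 + 2.72x.
Set SMC = demand: 43.25 + 2.72x = 118.08 - 0.71x → x* = 21.8163.
The welfare-loss triangle has base |x_m − x*| and height MEC(x_m) (the vertical gap between SMC and demand is zero at x* and MEC at x_m).
DWL = ½ × 2.4671 × 8.4622 = 10.4385.

DWL = $10.44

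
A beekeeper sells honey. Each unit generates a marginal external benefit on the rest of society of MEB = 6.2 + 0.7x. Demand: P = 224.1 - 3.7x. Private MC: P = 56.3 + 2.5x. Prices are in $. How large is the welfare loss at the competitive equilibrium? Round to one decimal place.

Market equilibrium (private): 56.3 + 2.5x = 224.1 - 3.7x → x_m = 27.0645.
Social marginal cost = private MC − MEB = 50.1 + 1.8x.
Set SMC = demand: 50.1 + 1.8x = 224.1 - 3.7x → x* = 31.6364.
The loss is the area between SMC and demand from x* to x_m; with linear curves that's a triangle of height MEB(x_m).
DWL = ½ × 4.5719 × 25.1452 = 57.4807.

DWL = $57.5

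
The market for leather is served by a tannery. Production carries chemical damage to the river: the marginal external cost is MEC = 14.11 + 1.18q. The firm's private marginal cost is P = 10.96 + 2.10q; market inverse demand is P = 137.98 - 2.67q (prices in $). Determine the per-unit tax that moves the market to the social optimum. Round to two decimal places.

Social marginal cost = private MC + MEC = 25.07 + 3.28q.
Set SMC = demand: 25.07 + 3.28q = 137.98 - 2.67q → q* = 18.9765.
The Pigouvian tax equals MEC at q*: 14.11 + 1.18×18.9765 = 36.5023.

tax = $36.50 per unit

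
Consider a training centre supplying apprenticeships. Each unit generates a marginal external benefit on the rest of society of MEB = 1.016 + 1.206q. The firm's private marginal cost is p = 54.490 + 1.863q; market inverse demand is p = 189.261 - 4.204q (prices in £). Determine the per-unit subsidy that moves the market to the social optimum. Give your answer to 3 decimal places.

subsidy = £34.704 per unit

Social marginal cost = private MC − MEB = 53.474 + 0.657q.
Set SMC = demand: 53.474 + 0.657q = 189.261 - 4.204q → q* = 27.9340.
The Pigouvian subsidy equals MEB at q*: 1.016 + 1.206×27.9340 = 34.7044.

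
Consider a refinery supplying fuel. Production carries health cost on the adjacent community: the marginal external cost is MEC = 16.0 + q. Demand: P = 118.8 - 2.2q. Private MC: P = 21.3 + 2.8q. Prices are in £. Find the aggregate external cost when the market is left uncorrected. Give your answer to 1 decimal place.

£502.1

Market equilibrium (private): 21.3 + 2.8q = 118.8 - 2.2q → q_m = 19.5000.
Total external cost = ∫₀^{q_m} (16.0 + 1.0q) dq = 16.0×19.5000 + ½×1.0×19.5000² = 502.1250.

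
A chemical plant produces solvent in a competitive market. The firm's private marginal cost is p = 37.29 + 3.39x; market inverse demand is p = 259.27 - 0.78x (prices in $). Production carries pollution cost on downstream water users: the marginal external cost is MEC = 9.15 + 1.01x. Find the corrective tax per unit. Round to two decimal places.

tax = $50.65 per unit

Social marginal cost = private MC + MEC = 46.44 + 4.40x.
Set SMC = demand: 46.44 + 4.40x = 259.27 - 0.78x → x* = 41.0869.
The Pigouvian tax equals MEC at x*: 9.15 + 1.01×41.0869 = 50.6478.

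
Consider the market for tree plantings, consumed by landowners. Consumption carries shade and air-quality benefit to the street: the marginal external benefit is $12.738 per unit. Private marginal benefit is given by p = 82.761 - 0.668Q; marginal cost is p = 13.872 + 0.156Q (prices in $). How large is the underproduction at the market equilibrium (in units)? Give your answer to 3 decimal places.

15.459 units

Market equilibrium (private): 13.872 + 0.156Q = 82.761 - 0.668Q → Q_m = 83.6032.
Social marginal benefit = demand + MEB = 95.499 - 0.668Q.
Set SMB = MC: 95.499 - 0.668Q = 13.872 + 0.156Q → Q* = 99.0619.
Gap = |83.6032 − 99.0619| = 15.4587.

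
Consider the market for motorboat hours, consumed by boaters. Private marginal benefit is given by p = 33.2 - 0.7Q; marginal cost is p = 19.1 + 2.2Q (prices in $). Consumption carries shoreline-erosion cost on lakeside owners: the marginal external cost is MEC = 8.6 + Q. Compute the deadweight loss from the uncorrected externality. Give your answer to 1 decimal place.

DWL = $23.2

Market equilibrium (private): 19.1 + 2.2Q = 33.2 - 0.7Q → Q_m = 4.8621.
Social marginal benefit = demand − MEC = 24.6 - 1.7Q.
Set SMB = MC: 24.6 - 1.7Q = 19.1 + 2.2Q → Q* = 1.4103.
The loss is the area between SMB and MC from Q* to Q_m; with linear curves that's a triangle of height MEC(Q_m).
DWL = ½ × 3.4518 × 13.4621 = 23.2342.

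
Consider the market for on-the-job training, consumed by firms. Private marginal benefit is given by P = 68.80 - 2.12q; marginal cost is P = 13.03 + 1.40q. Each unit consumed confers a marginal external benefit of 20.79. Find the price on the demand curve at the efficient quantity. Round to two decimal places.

P = 22.69

Social marginal benefit = demand + MEB = 89.59 - 2.12q.
Set SMB = MC: 89.59 - 2.12q = 13.03 + 1.40q → q* = 21.7500.
Consumer price on the demand curve at q*: 68.80 − 2.12×21.7500 = 22.6900.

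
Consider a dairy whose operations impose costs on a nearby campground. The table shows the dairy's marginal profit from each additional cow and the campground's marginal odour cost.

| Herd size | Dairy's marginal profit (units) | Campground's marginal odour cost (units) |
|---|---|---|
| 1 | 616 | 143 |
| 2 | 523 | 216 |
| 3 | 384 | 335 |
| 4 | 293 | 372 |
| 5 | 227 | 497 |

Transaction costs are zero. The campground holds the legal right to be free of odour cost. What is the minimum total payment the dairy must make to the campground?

Efficient level: marginal profit ≥ marginal odour cost through level 3, so k* = 3.
With the campground holding the right, the dairy must at least compensate total damage at k*: 143 + 216 + 335 = 694.

694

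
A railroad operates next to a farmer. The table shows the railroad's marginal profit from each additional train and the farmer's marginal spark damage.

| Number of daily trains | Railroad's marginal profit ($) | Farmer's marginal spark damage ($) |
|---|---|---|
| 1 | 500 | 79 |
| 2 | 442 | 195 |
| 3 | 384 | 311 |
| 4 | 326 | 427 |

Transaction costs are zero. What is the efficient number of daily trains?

3

Bargaining reaches the level where marginal profit last exceeds marginal spark damage.
That holds through level 3 (384 ≥ 311) but not at 4 (326 < 427).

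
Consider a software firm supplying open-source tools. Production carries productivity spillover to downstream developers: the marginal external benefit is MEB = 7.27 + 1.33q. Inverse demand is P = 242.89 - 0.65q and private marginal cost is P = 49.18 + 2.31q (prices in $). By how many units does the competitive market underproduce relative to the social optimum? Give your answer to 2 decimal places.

57.86 units

Market equilibrium (private): 49.18 + 2.31q = 242.89 - 0.65q → q_m = 65.4426.
Social marginal cost = private MC − MEB = 41.91 + 0.98q.
Set SMC = demand: 41.91 + 0.98q = 242.89 - 0.65q → q* = 123.3006.
Gap = |65.4426 − 123.3006| = 57.8580.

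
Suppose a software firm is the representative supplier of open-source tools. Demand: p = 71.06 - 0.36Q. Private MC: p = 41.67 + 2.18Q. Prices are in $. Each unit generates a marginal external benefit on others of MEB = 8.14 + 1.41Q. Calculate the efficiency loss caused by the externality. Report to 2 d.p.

Market equilibrium (private): 41.67 + 2.18Q = 71.06 - 0.36Q → Q_m = 11.5709.
Social marginal cost = private MC − MEB = 33.53 + 0.77Q.
Set SMC = demand: 33.53 + 0.77Q = 71.06 - 0.36Q → Q* = 33.2124.
Height of the DWL triangle at Q_m is demand(Q_m) − SMC(Q_m) = MEB(Q_m) = 24.4549.
DWL = ½ × 21.6415 × 24.4549 = 264.6204.

DWL = $264.62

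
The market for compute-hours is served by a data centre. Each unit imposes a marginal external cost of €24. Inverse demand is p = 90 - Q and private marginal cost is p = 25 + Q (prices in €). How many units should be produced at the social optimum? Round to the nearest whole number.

Social marginal cost = private MC + MEC = 49 + Q.
Set SMC = demand: 49 + Q = 90 - Q → Q* = 20.5000.

Q* = 21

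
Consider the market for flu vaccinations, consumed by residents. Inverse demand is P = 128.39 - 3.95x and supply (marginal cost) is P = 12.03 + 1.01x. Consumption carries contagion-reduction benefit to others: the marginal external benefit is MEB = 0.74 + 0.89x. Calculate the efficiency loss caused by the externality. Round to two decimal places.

Market equilibrium (private): 12.03 + 1.01x = 128.39 - 3.95x → x_m = 23.4597.
Social marginal benefit = demand + MEB = 129.13 - 3.06x.
Set SMB = MC: 129.13 - 3.06x = 12.03 + 1.01x → x* = 28.7715.
The loss is the area between SMB and MC from x* to x_m; with linear curves that's a triangle of height MEB(x_m).
DWL = ½ × 5.3118 × 21.6191 = 57.4182.

DWL = 57.42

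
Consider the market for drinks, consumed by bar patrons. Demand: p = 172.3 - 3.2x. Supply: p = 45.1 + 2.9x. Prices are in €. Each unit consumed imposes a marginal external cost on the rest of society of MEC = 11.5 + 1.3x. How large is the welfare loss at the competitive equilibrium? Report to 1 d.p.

DWL = €100.7

Market equilibrium (private): 45.1 + 2.9x = 172.3 - 3.2x → x_m = 20.8525.
Social marginal benefit = demand − MEC = 160.8 - 4.5x.
Set SMB = MC: 160.8 - 4.5x = 45.1 + 2.9x → x* = 15.6351.
Height of the DWL triangle at x_m is MC(x_m) − SMB(x_m) = MEC(x_m) = 38.6082.
DWL = ½ × 5.2174 × 38.6082 = 100.7172.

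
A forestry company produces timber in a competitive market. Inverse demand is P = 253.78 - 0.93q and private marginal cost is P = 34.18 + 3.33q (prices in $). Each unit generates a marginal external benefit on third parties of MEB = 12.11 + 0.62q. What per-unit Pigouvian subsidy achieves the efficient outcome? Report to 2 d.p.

Social marginal cost = private MC − MEB = 22.07 + 2.71q.
Set SMC = demand: 22.07 + 2.71q = 253.78 - 0.93q → q* = 63.6566.
The Pigouvian subsidy equals MEB at q*: 12.11 + 0.62×63.6566 = 51.5771.

subsidy = $51.58 per unit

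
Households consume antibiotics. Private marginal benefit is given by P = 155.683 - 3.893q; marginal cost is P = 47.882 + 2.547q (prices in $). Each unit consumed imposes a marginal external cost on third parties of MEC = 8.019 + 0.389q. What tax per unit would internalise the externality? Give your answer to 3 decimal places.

Social marginal benefit = demand − MEC = 147.664 - 4.282q.
Set SMB = MC: 147.664 - 4.282q = 47.882 + 2.547q → q* = 14.6115.
The Pigouvian tax equals MEC at q*: 8.019 + 0.389×14.6115 = 13.7029.

tax = $13.703 per unit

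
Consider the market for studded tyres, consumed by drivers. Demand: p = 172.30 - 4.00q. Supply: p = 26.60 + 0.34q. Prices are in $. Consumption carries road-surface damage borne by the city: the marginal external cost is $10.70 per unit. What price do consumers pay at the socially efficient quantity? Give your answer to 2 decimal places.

Social marginal benefit = demand − MEC = 161.60 - 4.00q.
Set SMB = MC: 161.60 - 4.00q = 26.60 + 0.34q → q* = 31.1060.
Consumer price on the demand curve at q*: 172.30 − 4.00×31.1060 = 47.8760.

P = $47.88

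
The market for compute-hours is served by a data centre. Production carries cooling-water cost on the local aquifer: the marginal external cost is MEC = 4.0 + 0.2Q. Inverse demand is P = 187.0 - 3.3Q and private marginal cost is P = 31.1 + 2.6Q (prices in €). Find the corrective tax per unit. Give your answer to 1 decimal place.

Social marginal cost = private MC + MEC = 35.1 + 2.8Q.
Set SMC = demand: 35.1 + 2.8Q = 187.0 - 3.3Q → Q* = 24.9016.
The Pigouvian tax equals MEC at Q*: 4.0 + 0.2×24.9016 = 8.9803.

tax = €9.0 per unit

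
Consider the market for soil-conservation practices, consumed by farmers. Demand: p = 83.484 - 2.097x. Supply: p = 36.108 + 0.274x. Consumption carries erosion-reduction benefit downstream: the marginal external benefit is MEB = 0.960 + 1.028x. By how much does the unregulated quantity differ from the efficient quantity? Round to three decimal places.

Market equilibrium (private): 36.108 + 0.274x = 83.484 - 2.097x → x_m = 19.9814.
Social marginal benefit = demand + MEB = 84.444 - 1.069x.
Set SMB = MC: 84.444 - 1.069x = 36.108 + 0.274x → x* = 35.9911.
Gap = |19.9814 − 35.9911| = 16.0097.

16.010 units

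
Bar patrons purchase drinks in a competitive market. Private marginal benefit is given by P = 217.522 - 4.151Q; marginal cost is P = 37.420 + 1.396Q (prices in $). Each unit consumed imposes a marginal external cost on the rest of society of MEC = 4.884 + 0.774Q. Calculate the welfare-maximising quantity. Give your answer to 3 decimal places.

Social marginal benefit = demand − MEC = 212.638 - 4.925Q.
Set SMB = MC: 212.638 - 4.925Q = 37.420 + 1.396Q → Q* = 27.7200.

Q* = 27.720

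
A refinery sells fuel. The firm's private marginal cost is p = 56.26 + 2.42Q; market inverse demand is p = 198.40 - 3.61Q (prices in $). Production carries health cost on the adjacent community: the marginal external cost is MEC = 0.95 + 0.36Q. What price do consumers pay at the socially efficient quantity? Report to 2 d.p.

Social marginal cost = private MC + MEC = 57.21 + 2.78Q.
Set SMC = demand: 57.21 + 2.78Q = 198.40 - 3.61Q → Q* = 22.0955.
Consumer price on the demand curve at Q*: 198.40 − 3.61×22.0955 = 118.6352.

P = $118.64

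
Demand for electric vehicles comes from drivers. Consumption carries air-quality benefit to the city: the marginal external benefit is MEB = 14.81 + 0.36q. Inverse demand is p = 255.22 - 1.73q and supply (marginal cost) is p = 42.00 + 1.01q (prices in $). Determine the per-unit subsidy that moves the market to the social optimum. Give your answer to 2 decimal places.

Social marginal benefit = demand + MEB = 270.03 - 1.37q.
Set SMB = MC: 270.03 - 1.37q = 42.00 + 1.01q → q* = 95.8109.
The Pigouvian subsidy equals MEB at q*: 14.81 + 0.36×95.8109 = 49.3019.

subsidy = $49.30 per unit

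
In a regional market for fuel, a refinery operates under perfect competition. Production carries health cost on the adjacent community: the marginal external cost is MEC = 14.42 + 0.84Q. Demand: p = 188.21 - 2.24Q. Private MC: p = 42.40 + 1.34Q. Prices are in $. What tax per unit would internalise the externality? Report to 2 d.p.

Social marginal cost = private MC + MEC = 56.82 + 2.18Q.
Set SMC = demand: 56.82 + 2.18Q = 188.21 - 2.24Q → Q* = 29.7262.
The Pigouvian tax equals MEC at Q*: 14.42 + 0.84×29.7262 = 39.3900.

tax = $39.39 per unit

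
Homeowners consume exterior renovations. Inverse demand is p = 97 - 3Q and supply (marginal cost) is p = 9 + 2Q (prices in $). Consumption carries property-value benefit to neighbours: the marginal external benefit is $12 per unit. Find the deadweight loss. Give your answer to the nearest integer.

DWL = $14

Market equilibrium (private): 9 + 2Q = 97 - 3Q → Q_m = 17.6000.
Social marginal benefit = demand + MEB = 109 - 3Q.
Set SMB = MC: 109 - 3Q = 9 + 2Q → Q* = 20.0000.
The welfare-loss triangle has base |Q_m − Q*| and height MEB(Q_m) (the vertical gap between SMB and MC is zero at Q* and MEB at Q_m).
DWL = ½ × 2.4000 × 12.0000 = 14.4000.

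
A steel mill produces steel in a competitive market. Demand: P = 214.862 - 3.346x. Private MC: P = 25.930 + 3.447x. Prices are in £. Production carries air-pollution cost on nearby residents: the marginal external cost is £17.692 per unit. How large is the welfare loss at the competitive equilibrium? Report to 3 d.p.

DWL = £23.039

Market equilibrium (private): 25.930 + 3.447x = 214.862 - 3.346x → x_m = 27.8127.
Social marginal cost = private MC + MEC = 43.622 + 3.447x.
Set SMC = demand: 43.622 + 3.447x = 214.862 - 3.346x → x* = 25.2083.
Height of the DWL triangle at x_m is SMC(x_m) − demand(x_m) = MEC(x_m) = 17.6920.
DWL = ½ × 2.6044 × 17.6920 = 23.0385.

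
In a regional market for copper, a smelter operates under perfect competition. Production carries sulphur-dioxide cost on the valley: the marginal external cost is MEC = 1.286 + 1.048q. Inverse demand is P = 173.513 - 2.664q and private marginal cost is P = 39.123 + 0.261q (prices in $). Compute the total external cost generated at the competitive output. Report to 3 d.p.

Market equilibrium (private): 39.123 + 0.261q = 173.513 - 2.664q → q_m = 45.9453.
Total external cost = ∫₀^{q_m} (1.286 + 1.048q) dq = 1.286×45.9453 + ½×1.048×45.9453² = 1165.2342.

$1165.234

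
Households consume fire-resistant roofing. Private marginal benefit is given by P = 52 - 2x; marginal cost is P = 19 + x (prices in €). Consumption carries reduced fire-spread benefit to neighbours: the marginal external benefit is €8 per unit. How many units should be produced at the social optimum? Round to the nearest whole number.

x* = 14

Social marginal benefit = demand + MEB = 60 - 2x.
Set SMB = MC: 60 - 2x = 19 + x → x* = 13.6667.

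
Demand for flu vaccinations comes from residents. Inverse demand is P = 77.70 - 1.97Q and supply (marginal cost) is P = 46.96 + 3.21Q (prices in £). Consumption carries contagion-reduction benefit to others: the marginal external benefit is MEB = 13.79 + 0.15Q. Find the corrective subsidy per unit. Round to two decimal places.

Social marginal benefit = demand + MEB = 91.49 - 1.82Q.
Set SMB = MC: 91.49 - 1.82Q = 46.96 + 3.21Q → Q* = 8.8529.
The Pigouvian subsidy equals MEB at Q*: 13.79 + 0.15×8.8529 = 15.1179.

subsidy = £15.12 per unit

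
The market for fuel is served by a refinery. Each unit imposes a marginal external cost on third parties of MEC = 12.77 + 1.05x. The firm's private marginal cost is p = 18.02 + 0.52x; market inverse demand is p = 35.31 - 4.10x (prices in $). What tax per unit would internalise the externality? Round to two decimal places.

Social marginal cost = private MC + MEC = 30.79 + 1.57x.
Set SMC = demand: 30.79 + 1.57x = 35.31 - 4.10x → x* = 0.7972.
The Pigouvian tax equals MEC at x*: 12.77 + 1.05×0.7972 = 13.6071.

tax = $13.61 per unit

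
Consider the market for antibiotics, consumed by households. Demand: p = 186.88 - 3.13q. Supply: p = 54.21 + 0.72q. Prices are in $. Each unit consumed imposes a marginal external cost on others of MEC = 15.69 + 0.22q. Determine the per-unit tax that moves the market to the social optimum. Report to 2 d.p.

tax = $22.01 per unit

Social marginal benefit = demand − MEC = 171.19 - 3.35q.
Set SMB = MC: 171.19 - 3.35q = 54.21 + 0.72q → q* = 28.7420.
The Pigouvian tax equals MEC at q*: 15.69 + 0.22×28.7420 = 22.0132.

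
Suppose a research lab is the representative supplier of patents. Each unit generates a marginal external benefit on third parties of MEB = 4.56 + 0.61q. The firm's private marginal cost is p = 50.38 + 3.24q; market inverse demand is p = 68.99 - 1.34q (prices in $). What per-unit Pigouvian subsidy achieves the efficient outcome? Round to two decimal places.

Social marginal cost = private MC − MEB = 45.82 + 2.63q.
Set SMC = demand: 45.82 + 2.63q = 68.99 - 1.34q → q* = 5.8363.
The Pigouvian subsidy equals MEB at q*: 4.56 + 0.61×5.8363 = 8.1201.

subsidy = $8.12 per unit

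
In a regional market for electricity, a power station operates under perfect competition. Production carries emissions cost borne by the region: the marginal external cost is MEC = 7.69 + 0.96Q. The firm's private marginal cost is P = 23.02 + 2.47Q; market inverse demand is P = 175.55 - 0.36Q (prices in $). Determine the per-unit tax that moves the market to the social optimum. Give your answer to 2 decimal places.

Social marginal cost = private MC + MEC = 30.71 + 3.43Q.
Set SMC = demand: 30.71 + 3.43Q = 175.55 - 0.36Q → Q* = 38.2164.
The Pigouvian tax equals MEC at Q*: 7.69 + 0.96×38.2164 = 44.3777.

tax = $44.38 per unit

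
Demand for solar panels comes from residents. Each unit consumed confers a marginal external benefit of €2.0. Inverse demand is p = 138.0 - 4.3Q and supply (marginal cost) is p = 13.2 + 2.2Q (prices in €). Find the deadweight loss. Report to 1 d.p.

DWL = €0.3

Market equilibrium (private): 13.2 + 2.2Q = 138.0 - 4.3Q → Q_m = 19.2000.
Social marginal benefit = demand + MEB = 140.0 - 4.3Q.
Set SMB = MC: 140.0 - 4.3Q = 13.2 + 2.2Q → Q* = 19.5077.
The welfare-loss triangle has base |Q_m − Q*| and height MEB(Q_m) (the vertical gap between SMB and MC is zero at Q* and MEB at Q_m).
DWL = ½ × 0.3077 × 2.0000 = 0.3077.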